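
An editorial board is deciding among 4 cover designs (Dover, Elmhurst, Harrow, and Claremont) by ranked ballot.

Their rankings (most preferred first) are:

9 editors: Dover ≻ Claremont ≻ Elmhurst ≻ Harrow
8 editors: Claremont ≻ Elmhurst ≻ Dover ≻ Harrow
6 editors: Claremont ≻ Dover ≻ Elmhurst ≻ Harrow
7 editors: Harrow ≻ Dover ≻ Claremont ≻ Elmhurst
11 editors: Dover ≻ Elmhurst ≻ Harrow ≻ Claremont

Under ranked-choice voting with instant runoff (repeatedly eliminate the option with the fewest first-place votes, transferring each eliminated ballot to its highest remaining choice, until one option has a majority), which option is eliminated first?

Round 1: Dover 20, Claremont 14, Harrow 7, Elmhurst 0. Elmhurst has the fewest and is eliminated.
Round 2: Dover 20, Claremont 14, Harrow 7. Harrow has the fewest and is eliminated.
Round 3: Dover 27, Claremont 14. Dover has a majority.

Elmhurst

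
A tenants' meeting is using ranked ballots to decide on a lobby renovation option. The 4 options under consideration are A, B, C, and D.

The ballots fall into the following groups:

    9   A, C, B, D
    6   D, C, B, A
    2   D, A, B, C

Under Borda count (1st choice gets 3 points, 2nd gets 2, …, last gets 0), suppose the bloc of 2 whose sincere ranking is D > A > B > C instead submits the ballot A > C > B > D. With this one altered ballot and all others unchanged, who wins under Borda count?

C

Borda totals with the altered ballot: A 33, B 17, C 34, D 18.
The switch changes the winner from A to C.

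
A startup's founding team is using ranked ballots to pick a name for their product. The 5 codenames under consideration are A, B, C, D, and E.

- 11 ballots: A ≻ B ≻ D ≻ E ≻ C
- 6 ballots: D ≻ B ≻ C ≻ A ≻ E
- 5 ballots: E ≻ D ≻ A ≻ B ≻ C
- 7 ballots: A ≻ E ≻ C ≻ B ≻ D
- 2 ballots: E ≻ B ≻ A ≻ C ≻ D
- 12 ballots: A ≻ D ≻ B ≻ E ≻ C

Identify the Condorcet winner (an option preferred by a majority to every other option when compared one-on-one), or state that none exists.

A

Head-to-head results (43 voters total):
A vs B: A wins 35–8.
A vs C: A wins 37–6.
A vs D: A wins 32–11.
A vs E: A wins 36–7.
B vs C: B wins 36–7.
B vs D: D wins 23–20.
B vs E: B wins 29–14.
C vs D: D wins 34–9.
C vs E: E wins 37–6.
D vs E: D wins 29–14.
A beats each rival — B (35–8), C (37–6), D (32–11), E (36–7) — so A is the Condorcet winner.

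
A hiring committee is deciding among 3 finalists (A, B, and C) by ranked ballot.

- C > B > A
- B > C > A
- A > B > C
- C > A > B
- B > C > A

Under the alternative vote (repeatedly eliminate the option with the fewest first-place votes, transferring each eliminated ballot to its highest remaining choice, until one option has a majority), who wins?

Round 1: B 2, C 2, A 1. A has the fewest and is eliminated.
Round 2: B 3, C 2. B has a majority.

B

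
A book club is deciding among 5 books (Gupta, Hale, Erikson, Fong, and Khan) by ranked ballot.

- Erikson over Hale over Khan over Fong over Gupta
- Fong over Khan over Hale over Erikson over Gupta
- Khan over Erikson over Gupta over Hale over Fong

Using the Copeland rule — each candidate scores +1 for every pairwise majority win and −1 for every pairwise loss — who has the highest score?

Khan

Pairwise results:
  Gupta vs Hale: Hale wins 2–1.
  Gupta vs Erikson: Erikson wins 3–0.
  Gupta vs Fong: Fong wins 2–1.
  Gupta vs Khan: Khan wins 3–0.
  Hale vs Erikson: Erikson wins 2–1.
  Hale vs Fong: Hale wins 2–1.
  Hale vs Khan: Khan wins 2–1.
  Erikson vs Fong: Erikson wins 2–1.
  Erikson vs Khan: Khan wins 2–1.
  Fong vs Khan: Khan wins 2–1.
Copeland scores (wins − losses):
  Gupta: 0 − 4 = -4
  Hale: 2 − 2 = 0
  Erikson: 3 − 1 = 2
  Fong: 1 − 3 = -2
  Khan: 4 − 0 = 4
Khan has the best Copeland score.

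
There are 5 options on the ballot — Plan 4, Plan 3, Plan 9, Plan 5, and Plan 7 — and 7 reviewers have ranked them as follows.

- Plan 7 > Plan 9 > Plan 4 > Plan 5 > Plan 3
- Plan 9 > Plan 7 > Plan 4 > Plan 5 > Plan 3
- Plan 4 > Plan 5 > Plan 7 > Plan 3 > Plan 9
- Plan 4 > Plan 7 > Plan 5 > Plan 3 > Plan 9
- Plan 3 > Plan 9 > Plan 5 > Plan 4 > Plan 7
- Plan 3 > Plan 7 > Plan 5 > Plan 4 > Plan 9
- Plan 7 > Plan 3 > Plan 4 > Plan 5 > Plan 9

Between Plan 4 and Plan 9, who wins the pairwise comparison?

Plan 4

Ballots ranking Plan 4 above Plan 9: 4.
Ballots ranking Plan 9 above Plan 4: 3.
Plan 4 wins the head-to-head, 4–3.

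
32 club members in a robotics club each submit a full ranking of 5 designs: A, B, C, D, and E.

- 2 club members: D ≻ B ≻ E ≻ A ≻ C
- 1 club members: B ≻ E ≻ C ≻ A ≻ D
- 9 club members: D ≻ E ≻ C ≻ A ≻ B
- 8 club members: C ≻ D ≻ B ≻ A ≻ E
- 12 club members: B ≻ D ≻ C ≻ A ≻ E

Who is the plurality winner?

First-place vote totals:
  A: 0
  B: 13
  C: 8
  D: 11
  E: 0
B has the most first-place votes.

B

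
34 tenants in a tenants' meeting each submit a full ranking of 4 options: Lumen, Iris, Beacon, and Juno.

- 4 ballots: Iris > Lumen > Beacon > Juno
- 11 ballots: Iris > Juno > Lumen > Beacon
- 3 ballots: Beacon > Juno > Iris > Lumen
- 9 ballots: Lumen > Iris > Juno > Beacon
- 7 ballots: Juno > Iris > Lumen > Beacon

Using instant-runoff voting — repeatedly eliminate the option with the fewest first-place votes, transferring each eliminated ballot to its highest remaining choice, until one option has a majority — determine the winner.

Round 1: Iris 15, Lumen 9, Juno 7, Beacon 3. Beacon has the fewest and is eliminated.
Round 2: Iris 15, Juno 10, Lumen 9. Lumen has the fewest and is eliminated.
Round 3: Iris 24, Juno 10. Iris has a majority.

Iris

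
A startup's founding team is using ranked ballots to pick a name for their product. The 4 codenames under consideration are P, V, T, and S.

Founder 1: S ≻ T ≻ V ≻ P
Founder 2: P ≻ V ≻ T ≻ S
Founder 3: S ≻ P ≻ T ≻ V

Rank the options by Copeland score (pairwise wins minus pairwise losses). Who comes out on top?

Pairwise results:
  P vs V: P wins 2–1.
  P vs T: P wins 2–1.
  P vs S: S wins 2–1.
  V vs T: T wins 2–1.
  V vs S: S wins 2–1.
  T vs S: S wins 2–1.
Copeland scores (wins − losses):
  P: 2 − 1 = 1
  V: 0 − 3 = -3
  T: 1 − 2 = -1
  S: 3 − 0 = 3
S has the best Copeland score.

S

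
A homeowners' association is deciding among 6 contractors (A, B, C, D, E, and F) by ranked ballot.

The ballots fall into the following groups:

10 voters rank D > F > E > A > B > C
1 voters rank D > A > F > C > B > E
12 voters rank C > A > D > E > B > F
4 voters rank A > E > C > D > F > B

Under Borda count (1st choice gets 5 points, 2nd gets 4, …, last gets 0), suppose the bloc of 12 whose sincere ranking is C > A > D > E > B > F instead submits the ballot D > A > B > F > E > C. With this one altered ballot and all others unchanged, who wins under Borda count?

D

Borda totals with the altered ballot: A 92, B 47, C 14, D 123, E 58, F 71.
The winner is unchanged: still D.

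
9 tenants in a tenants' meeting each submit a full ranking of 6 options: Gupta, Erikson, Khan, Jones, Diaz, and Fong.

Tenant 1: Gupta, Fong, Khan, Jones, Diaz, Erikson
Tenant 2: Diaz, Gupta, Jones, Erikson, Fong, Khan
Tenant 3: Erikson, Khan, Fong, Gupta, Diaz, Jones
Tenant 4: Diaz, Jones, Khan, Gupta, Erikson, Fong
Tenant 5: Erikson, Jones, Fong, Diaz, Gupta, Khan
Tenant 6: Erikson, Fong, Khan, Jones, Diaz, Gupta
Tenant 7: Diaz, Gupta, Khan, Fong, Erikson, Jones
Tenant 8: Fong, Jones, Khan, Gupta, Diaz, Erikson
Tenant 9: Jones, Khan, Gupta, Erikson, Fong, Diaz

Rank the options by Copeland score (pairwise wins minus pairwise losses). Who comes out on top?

Pairwise results:
  Gupta vs Erikson: Gupta wins 6–3.
  Gupta vs Khan: Khan wins 5–4.
  Gupta vs Jones: Jones wins 5–4.
  Gupta vs Diaz: Diaz wins 5–4.
  Gupta vs Fong: Gupta wins 5–4.
  Erikson vs Khan: Khan wins 5–4.
  Erikson vs Jones: Jones wins 5–4.
  Erikson vs Diaz: Diaz wins 5–4.
  Erikson vs Fong: Erikson wins 6–3.
  Khan vs Jones: Jones wins 5–4.
  Khan vs Diaz: Khan wins 5–4.
  Khan vs Fong: Fong wins 5–4.
  Jones vs Diaz: Jones wins 5–4.
  Jones vs Fong: Fong wins 5–4.
  Diaz vs Fong: Fong wins 6–3.
Copeland scores (wins − losses):
  Gupta: 2 − 3 = -1
  Erikson: 1 − 4 = -3
  Khan: 3 − 2 = 1
  Jones: 4 − 1 = 3
  Diaz: 2 − 3 = -1
  Fong: 3 − 2 = 1
Jones has the best Copeland score.

Jones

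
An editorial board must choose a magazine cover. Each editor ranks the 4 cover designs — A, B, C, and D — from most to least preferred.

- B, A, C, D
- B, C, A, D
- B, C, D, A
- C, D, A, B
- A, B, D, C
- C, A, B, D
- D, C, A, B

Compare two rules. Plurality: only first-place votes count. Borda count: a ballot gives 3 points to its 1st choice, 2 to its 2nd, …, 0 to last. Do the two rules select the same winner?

Plurality first-place counts: A 1, B 3, C 2, D 1 → B.
Borda totals: A 10, B 12, C 13, D 7 → C.
The two rules disagree: plurality picks B, Borda picks C.

No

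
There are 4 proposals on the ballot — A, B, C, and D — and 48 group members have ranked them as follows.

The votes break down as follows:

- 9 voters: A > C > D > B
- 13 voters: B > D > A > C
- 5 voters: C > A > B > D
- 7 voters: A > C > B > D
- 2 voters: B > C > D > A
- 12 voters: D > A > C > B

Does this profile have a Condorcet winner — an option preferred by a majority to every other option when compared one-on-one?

Head-to-head results (48 voters total):
A vs B: A wins 33–15.
A vs C: A wins 41–7.
A vs D: D wins 27–21.
B vs C: C wins 33–15.
B vs D: B wins 27–21.
C vs D: D wins 25–23.
No candidate beats all others: A beats B beats D beats A, a majority cycle.

No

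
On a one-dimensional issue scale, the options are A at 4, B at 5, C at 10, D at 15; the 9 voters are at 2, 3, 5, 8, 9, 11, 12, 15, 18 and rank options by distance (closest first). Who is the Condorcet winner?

With single-peaked preferences on a line, the Condorcet winner is the candidate closest to the median voter.
The median voter (position 9) is closest to C at 10.
Check: C vs B — voters closer to C: 6 of 9.

C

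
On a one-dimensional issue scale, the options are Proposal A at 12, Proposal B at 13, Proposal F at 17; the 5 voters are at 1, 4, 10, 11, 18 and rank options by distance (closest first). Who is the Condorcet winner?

Proposal A

With single-peaked preferences on a line, the Condorcet winner is the candidate closest to the median voter.
The median voter (position 10) is closest to Proposal A at 12.
Check: Proposal A vs Proposal B — voters closer to Proposal A: 4 of 5.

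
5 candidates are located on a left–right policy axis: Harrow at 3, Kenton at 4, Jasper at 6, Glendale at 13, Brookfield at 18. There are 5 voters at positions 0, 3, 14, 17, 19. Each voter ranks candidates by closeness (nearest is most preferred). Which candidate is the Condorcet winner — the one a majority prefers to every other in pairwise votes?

With single-peaked preferences on a line, the Condorcet winner is the candidate closest to the median voter.
The median voter (position 14) is closest to Glendale at 13.
Check: Glendale vs Harrow — voters closer to Glendale: 3 of 5.

Glendale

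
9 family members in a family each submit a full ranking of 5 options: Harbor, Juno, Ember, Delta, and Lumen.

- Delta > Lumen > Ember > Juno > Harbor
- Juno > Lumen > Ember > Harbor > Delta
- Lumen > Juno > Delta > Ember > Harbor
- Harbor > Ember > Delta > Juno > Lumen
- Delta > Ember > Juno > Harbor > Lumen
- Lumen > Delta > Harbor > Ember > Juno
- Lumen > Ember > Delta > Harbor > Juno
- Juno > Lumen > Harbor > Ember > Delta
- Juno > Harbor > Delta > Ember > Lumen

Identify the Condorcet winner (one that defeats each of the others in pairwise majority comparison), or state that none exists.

Head-to-head results (9 voters total):
Harbor vs Juno: Juno wins 6–3.
Harbor vs Ember: Ember wins 5–4.
Harbor vs Delta: Delta wins 5–4.
Harbor vs Lumen: Lumen wins 6–3.
Juno vs Ember: Ember wins 5–4.
Juno vs Delta: Delta wins 5–4.
Juno vs Lumen: Juno wins 5–4.
Ember vs Delta: Delta wins 5–4.
Ember vs Lumen: Lumen wins 6–3.
Delta vs Lumen: Lumen wins 5–4.
No candidate beats all others: Juno beats Lumen beats Ember beats Juno, a majority cycle.

No Condorcet winner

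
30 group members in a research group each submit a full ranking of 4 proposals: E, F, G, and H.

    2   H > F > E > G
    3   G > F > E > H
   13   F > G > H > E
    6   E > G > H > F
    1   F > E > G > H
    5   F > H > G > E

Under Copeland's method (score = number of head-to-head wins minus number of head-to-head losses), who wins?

Pairwise results:
  E vs F: F wins 24–6.
  E vs G: G wins 21–9.
  E vs H: H wins 20–10.
  F vs G: F wins 21–9.
  F vs H: F wins 22–8.
  G vs H: G wins 23–7.
Copeland scores (wins − losses):
  E: 0 − 3 = -3
  F: 3 − 0 = 3
  G: 2 − 1 = 1
  H: 1 − 2 = -1
F has the best Copeland score.

F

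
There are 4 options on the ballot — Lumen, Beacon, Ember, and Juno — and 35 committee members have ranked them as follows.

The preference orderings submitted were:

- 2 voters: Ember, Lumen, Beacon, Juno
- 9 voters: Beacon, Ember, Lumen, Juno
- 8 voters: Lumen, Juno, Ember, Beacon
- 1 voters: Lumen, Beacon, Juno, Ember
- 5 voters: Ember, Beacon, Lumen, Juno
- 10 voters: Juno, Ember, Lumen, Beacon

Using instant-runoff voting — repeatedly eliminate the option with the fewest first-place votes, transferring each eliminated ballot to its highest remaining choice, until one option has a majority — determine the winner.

Lumen

Round 1: Juno 10, Lumen 9, Beacon 9, Ember 7. Ember has the fewest and is eliminated.
Round 2: Beacon 14, Lumen 11, Juno 10. Juno has the fewest and is eliminated.
Round 3: Lumen 21, Beacon 14. Lumen has a majority.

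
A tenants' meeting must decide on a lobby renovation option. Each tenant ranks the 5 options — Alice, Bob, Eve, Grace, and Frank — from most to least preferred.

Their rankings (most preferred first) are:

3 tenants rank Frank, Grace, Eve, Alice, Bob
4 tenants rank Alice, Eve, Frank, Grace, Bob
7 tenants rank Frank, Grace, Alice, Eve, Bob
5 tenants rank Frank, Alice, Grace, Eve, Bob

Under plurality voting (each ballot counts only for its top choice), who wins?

First-place vote totals:
  Alice: 4
  Bob: 0
  Eve: 0
  Grace: 0
  Frank: 15
Frank has the most first-place votes.

Frank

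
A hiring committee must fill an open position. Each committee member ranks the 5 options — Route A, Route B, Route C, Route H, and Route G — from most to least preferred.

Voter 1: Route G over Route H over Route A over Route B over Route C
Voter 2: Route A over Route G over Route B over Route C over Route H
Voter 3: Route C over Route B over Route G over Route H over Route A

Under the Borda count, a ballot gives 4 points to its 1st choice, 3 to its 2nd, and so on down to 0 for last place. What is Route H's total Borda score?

4

Borda scores:
  Route A: 2 + 4 + 0 = 6
  Route B: 1 + 2 + 3 = 6
  Route C: 0 + 1 + 4 = 5
  Route H: 3 + 0 + 1 = 4
  Route G: 4 + 3 + 2 = 9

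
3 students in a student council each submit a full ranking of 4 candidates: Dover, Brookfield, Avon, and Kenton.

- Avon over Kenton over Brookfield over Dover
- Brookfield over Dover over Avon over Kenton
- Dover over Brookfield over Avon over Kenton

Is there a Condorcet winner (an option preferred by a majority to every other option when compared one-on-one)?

Yes

Head-to-head results (3 voters total):
Dover vs Brookfield: Brookfield wins 2–1.
Dover vs Avon: Dover wins 2–1.
Dover vs Kenton: Dover wins 2–1.
Brookfield vs Avon: Brookfield wins 2–1.
Brookfield vs Kenton: Brookfield wins 2–1.
Avon vs Kenton: Avon wins 3–0.
Brookfield beats each rival — Dover (2–1), Avon (2–1), Kenton (2–1) — so Brookfield is the Condorcet winner.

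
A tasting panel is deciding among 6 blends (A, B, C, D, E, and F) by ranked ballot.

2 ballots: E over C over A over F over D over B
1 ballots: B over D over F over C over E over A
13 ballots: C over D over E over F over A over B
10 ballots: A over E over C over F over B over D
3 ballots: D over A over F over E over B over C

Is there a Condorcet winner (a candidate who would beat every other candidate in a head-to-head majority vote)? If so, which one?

None — there is no Condorcet winner

Head-to-head results (29 voters total):
A vs B: A wins 28–1.
A vs C: C wins 16–13.
A vs D: D wins 17–12.
A vs E: E wins 16–13.
A vs F: A wins 15–14.
B vs C: C wins 25–4.
B vs D: D wins 18–11.
B vs E: E wins 28–1.
B vs F: F wins 28–1.
C vs D: C wins 25–4.
C vs E: E wins 15–14.
C vs F: C wins 25–4.
D vs E: D wins 17–12.
D vs F: D wins 17–12.
E vs F: E wins 25–4.
No candidate beats all others: C beats D beats E beats C, a majority cycle.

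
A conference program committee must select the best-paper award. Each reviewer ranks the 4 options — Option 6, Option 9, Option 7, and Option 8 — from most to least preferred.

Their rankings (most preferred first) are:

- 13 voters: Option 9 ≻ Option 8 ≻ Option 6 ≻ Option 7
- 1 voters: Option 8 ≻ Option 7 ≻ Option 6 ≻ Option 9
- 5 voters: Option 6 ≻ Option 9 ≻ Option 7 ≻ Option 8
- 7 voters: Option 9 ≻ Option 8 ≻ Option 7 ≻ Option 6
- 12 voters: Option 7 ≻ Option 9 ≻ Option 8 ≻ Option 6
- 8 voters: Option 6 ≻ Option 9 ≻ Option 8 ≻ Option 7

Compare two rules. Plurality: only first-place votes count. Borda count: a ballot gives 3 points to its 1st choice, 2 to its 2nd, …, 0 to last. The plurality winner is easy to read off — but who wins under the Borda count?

Option 9

Plurality first-place counts: Option 6 13, Option 9 20, Option 7 12, Option 8 1 → Option 9.
Borda totals: Option 6 53, Option 9 110, Option 7 50, Option 8 63 → Option 9.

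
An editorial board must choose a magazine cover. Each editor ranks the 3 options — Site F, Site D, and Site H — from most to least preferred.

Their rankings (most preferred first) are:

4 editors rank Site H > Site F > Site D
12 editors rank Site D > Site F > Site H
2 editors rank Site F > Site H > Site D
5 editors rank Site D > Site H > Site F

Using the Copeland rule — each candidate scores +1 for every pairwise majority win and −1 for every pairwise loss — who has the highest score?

Site D

Pairwise results:
  Site F vs Site D: Site D wins 17–6.
  Site F vs Site H: Site F wins 14–9.
  Site D vs Site H: Site D wins 17–6.
Copeland scores (wins − losses):
  Site F: 1 − 1 = 0
  Site D: 2 − 0 = 2
  Site H: 0 − 2 = -2
Site D has the best Copeland score.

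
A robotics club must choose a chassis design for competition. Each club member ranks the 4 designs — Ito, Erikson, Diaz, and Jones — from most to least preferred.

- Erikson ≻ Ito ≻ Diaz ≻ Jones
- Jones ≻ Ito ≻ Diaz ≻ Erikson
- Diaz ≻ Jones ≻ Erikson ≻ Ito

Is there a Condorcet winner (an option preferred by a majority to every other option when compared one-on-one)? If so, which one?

There is no Condorcet winner

Head-to-head results (3 voters total):
Ito vs Erikson: Erikson wins 2–1.
Ito vs Diaz: Ito wins 2–1.
Ito vs Jones: Jones wins 2–1.
Erikson vs Diaz: Diaz wins 2–1.
Erikson vs Jones: Jones wins 2–1.
Diaz vs Jones: Diaz wins 2–1.
No candidate beats all others: Ito beats Diaz beats Erikson beats Ito, a majority cycle.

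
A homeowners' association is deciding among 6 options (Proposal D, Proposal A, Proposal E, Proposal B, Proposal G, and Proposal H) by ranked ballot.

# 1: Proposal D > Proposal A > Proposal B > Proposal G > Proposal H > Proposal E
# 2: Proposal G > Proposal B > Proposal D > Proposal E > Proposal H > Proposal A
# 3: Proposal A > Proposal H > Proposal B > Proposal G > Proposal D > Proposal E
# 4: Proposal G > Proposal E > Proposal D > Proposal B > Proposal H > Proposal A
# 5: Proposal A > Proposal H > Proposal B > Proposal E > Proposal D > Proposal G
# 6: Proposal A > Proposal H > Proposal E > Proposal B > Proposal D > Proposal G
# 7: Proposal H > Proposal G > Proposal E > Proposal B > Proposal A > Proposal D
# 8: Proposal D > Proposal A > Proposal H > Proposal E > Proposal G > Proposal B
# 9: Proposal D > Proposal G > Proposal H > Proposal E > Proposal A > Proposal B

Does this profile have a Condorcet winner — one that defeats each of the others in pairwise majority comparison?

Head-to-head results (9 voters total):
Proposal D vs Proposal A: Proposal D wins 5–4.
Proposal D vs Proposal E: Proposal D wins 5–4.
Proposal D vs Proposal B: Proposal B wins 5–4.
Proposal D vs Proposal G: Proposal D wins 5–4.
Proposal D vs Proposal H: Proposal D wins 5–4.
Proposal A vs Proposal E: Proposal A wins 5–4.
Proposal A vs Proposal B: Proposal A wins 6–3.
Proposal A vs Proposal G: Proposal A wins 5–4.
Proposal A vs Proposal H: Proposal A wins 5–4.
Proposal E vs Proposal B: Proposal E wins 5–4.
Proposal E vs Proposal G: Proposal G wins 6–3.
Proposal E vs Proposal H: Proposal H wins 7–2.
Proposal B vs Proposal G: Proposal G wins 5–4.
Proposal B vs Proposal H: Proposal H wins 6–3.
Proposal G vs Proposal H: Proposal H wins 5–4.
No candidate beats all others: Proposal D beats Proposal A beats Proposal B beats Proposal D, a majority cycle.

No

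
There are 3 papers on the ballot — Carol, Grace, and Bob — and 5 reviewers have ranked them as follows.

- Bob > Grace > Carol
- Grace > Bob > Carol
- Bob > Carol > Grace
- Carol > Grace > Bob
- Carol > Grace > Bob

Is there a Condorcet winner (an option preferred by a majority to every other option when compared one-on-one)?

No

Head-to-head results (5 voters total):
Carol vs Grace: Carol wins 3–2.
Carol vs Bob: Bob wins 3–2.
Grace vs Bob: Grace wins 3–2.
No candidate beats all others: Carol beats Grace beats Bob beats Carol, a majority cycle.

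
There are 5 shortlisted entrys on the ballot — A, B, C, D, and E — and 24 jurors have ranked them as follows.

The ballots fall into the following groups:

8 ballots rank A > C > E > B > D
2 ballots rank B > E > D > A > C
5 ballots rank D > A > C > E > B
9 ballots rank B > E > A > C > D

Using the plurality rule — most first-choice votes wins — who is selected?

First-place vote totals:
  A: 8
  B: 11
  C: 0
  D: 5
  E: 0
B has the most first-place votes.

B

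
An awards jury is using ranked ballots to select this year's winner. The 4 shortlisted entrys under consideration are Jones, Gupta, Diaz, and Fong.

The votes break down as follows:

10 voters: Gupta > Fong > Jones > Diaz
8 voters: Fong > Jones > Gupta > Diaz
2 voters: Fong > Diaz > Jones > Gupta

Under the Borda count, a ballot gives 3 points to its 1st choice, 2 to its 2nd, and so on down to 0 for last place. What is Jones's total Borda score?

Borda scores:
  Jones: 10·1 + 8·2 + 2·1 = 28
  Gupta: 10·3 + 8·1 + 2·0 = 38
  Diaz: 10·0 + 8·0 + 2·2 = 4
  Fong: 10·2 + 8·3 + 2·3 = 50

28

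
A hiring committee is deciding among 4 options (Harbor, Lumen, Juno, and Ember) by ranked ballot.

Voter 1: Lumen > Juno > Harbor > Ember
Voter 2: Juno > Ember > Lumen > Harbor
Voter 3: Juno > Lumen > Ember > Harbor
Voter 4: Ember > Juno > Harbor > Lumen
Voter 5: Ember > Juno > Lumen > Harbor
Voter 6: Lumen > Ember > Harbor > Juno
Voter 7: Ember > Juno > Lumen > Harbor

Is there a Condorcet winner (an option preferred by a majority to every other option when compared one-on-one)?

Head-to-head results (7 voters total):
Harbor vs Lumen: Lumen wins 6–1.
Harbor vs Juno: Juno wins 6–1.
Harbor vs Ember: Ember wins 6–1.
Lumen vs Juno: Juno wins 5–2.
Lumen vs Ember: Ember wins 4–3.
Juno vs Ember: Ember wins 4–3.
Ember beats each rival — Harbor (6–1), Lumen (4–3), Juno (4–3) — so Ember is the Condorcet winner.

Yes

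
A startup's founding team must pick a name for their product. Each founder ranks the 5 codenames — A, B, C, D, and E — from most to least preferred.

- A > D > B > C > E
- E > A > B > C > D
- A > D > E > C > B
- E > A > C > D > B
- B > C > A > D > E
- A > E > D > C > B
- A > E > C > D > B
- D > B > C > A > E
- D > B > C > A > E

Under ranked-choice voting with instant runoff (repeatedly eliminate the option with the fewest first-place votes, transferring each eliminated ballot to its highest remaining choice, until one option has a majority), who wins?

A

Round 1: A 4, D 2, E 2, B 1, C 0. C has the fewest and is eliminated.
Round 2: A 4, D 2, E 2, B 1. B has the fewest and is eliminated.
Round 3: A 5, D 2, E 2. A has a majority.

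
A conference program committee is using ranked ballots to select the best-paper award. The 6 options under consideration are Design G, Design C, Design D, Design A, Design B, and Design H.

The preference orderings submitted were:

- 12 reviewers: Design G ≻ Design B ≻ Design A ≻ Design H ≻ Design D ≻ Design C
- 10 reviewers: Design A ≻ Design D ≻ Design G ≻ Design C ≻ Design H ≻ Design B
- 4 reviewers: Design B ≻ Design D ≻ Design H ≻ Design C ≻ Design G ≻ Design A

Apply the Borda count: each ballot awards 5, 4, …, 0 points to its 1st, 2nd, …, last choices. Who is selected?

Design G

Borda scores:
  Design G: 12·5 + 10·3 + 4·1 = 94
  Design C: 12·0 + 10·2 + 4·2 = 28
  Design D: 12·1 + 10·4 + 4·4 = 68
  Design A: 12·3 + 10·5 + 4·0 = 86
  Design B: 12·4 + 10·0 + 4·5 = 68
  Design H: 12·2 + 10·1 + 4·3 = 46
Design G has the highest total.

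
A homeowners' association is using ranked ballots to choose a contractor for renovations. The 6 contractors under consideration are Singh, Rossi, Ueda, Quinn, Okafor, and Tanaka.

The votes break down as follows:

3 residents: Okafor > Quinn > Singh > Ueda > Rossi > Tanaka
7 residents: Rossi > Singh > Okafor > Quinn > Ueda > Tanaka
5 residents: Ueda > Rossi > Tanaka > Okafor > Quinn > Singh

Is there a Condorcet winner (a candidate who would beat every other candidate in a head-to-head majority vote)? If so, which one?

Head-to-head results (15 voters total):
Singh vs Rossi: Rossi wins 12–3.
Singh vs Ueda: Singh wins 10–5.
Singh vs Quinn: Quinn wins 8–7.
Singh vs Okafor: Okafor wins 8–7.
Singh vs Tanaka: Singh wins 10–5.
Rossi vs Ueda: Ueda wins 8–7.
Rossi vs Quinn: Rossi wins 12–3.
Rossi vs Okafor: Rossi wins 12–3.
Rossi vs Tanaka: Rossi wins 15–0.
Ueda vs Quinn: Quinn wins 10–5.
Ueda vs Okafor: Okafor wins 10–5.
Ueda vs Tanaka: Ueda wins 15–0.
Quinn vs Okafor: Okafor wins 15–0.
Quinn vs Tanaka: Quinn wins 10–5.
Okafor vs Tanaka: Okafor wins 10–5.
No candidate beats all others: Singh beats Ueda beats Rossi beats Singh, a majority cycle.

There is no Condorcet winner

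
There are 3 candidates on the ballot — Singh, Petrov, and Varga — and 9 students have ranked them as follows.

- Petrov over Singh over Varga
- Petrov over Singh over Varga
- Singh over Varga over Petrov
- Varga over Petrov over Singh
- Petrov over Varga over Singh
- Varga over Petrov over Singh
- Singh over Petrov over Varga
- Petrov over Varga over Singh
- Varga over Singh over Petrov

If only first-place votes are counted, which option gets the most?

Petrov

First-place vote totals:
  Singh: 2
  Petrov: 4
  Varga: 3
Petrov has the most first-place votes.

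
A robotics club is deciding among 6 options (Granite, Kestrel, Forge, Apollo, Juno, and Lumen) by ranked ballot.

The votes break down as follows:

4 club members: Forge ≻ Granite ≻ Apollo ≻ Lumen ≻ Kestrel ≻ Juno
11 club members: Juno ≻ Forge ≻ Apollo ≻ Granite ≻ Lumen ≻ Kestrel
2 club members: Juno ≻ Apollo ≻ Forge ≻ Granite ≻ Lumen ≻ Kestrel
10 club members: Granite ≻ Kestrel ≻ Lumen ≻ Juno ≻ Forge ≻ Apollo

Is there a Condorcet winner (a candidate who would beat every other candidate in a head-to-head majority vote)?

Head-to-head results (27 voters total):
Granite vs Kestrel: Granite wins 27–0.
Granite vs Forge: Forge wins 17–10.
Granite vs Apollo: Granite wins 14–13.
Granite vs Juno: Granite wins 14–13.
Granite vs Lumen: Granite wins 27–0.
Kestrel vs Forge: Forge wins 17–10.
Kestrel vs Apollo: Apollo wins 17–10.
Kestrel vs Juno: Kestrel wins 14–13.
Kestrel vs Lumen: Lumen wins 17–10.
Forge vs Apollo: Forge wins 25–2.
Forge vs Juno: Juno wins 23–4.
Forge vs Lumen: Forge wins 17–10.
Apollo vs Juno: Juno wins 23–4.
Apollo vs Lumen: Apollo wins 17–10.
Juno vs Lumen: Lumen wins 14–13.
No candidate beats all others: Granite beats Juno beats Forge beats Granite, a majority cycle.

No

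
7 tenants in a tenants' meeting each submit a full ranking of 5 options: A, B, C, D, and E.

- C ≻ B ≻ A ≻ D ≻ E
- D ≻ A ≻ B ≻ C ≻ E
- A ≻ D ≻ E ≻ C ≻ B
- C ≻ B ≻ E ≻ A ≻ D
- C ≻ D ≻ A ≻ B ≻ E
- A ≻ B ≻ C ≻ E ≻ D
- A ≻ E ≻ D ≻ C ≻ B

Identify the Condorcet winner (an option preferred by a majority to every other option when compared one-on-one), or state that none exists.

Head-to-head results (7 voters total):
A vs B: A wins 5–2.
A vs C: A wins 4–3.
A vs D: A wins 5–2.
A vs E: A wins 6–1.
B vs C: C wins 5–2.
B vs D: D wins 4–3.
B vs E: B wins 5–2.
C vs D: C wins 4–3.
C vs E: C wins 5–2.
D vs E: D wins 4–3.
A beats each rival — B (5–2), C (4–3), D (5–2), E (6–1) — so A is the Condorcet winner.

A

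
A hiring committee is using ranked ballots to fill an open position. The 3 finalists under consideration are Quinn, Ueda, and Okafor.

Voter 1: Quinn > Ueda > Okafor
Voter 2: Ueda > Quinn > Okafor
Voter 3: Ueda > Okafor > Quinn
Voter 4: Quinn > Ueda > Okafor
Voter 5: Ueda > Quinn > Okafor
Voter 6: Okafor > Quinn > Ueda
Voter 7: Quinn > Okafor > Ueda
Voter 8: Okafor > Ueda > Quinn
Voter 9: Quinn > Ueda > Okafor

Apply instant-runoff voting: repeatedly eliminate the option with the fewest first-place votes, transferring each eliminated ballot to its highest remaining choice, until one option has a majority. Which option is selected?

Quinn

Round 1: Quinn 4, Ueda 3, Okafor 2. Okafor has the fewest and is eliminated.
Round 2: Quinn 5, Ueda 4. Quinn has a majority.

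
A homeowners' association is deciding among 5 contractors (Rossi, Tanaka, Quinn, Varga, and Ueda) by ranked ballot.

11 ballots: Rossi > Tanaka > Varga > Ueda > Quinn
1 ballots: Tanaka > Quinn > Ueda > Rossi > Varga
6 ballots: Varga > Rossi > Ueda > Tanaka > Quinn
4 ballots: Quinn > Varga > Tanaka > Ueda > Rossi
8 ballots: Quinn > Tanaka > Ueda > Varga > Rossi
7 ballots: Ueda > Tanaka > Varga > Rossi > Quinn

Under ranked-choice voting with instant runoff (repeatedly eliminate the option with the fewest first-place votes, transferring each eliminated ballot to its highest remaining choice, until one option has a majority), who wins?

Rossi

Round 1: Quinn 12, Rossi 11, Ueda 7, Varga 6, Tanaka 1. Tanaka has the fewest and is eliminated.
Round 2: Quinn 13, Rossi 11, Ueda 7, Varga 6. Varga has the fewest and is eliminated.
Round 3: Rossi 17, Quinn 13, Ueda 7. Ueda has the fewest and is eliminated.
Round 4: Rossi 24, Quinn 13. Rossi has a majority.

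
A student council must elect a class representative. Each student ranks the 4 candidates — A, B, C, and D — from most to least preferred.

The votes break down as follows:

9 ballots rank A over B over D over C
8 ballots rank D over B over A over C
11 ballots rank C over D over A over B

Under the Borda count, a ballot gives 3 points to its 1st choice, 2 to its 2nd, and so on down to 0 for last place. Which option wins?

D

Borda scores:
  A: 9·3 + 8·1 + 11·1 = 46
  B: 9·2 + 8·2 + 11·0 = 34
  C: 9·0 + 8·0 + 11·3 = 33
  D: 9·1 + 8·3 + 11·2 = 55
D has the highest total.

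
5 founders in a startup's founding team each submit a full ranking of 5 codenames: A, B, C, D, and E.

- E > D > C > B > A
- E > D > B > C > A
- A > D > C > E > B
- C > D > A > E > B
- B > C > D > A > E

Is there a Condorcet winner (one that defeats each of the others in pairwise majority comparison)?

Yes

Head-to-head results (5 voters total):
A vs B: B wins 3–2.
A vs C: C wins 4–1.
A vs D: D wins 4–1.
A vs E: A wins 3–2.
B vs C: C wins 3–2.
B vs D: D wins 4–1.
B vs E: E wins 4–1.
C vs D: D wins 3–2.
C vs E: C wins 3–2.
D vs E: D wins 3–2.
D beats each rival — A (4–1), B (4–1), C (3–2), E (3–2) — so D is the Condorcet winner.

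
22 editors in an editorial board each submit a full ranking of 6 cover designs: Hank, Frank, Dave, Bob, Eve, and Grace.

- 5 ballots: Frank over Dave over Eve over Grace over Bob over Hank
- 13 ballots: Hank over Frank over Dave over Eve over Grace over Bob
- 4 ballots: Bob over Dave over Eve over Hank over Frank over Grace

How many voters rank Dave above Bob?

Ballots ranking Dave above Bob: 5+13 = 18.
Ballots ranking Bob above Dave: 4.
So 18 of 22 voters prefer Dave to Bob.

18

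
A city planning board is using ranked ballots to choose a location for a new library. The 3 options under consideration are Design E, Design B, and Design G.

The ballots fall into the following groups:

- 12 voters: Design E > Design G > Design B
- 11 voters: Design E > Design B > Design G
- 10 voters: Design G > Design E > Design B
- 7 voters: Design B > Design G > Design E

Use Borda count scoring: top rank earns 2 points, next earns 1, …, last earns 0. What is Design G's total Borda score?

39

Borda scores:
  Design E: 12·2 + 11·2 + 10·1 + 7·0 = 56
  Design B: 12·0 + 11·1 + 10·0 + 7·2 = 25
  Design G: 12·1 + 11·0 + 10·2 + 7·1 = 39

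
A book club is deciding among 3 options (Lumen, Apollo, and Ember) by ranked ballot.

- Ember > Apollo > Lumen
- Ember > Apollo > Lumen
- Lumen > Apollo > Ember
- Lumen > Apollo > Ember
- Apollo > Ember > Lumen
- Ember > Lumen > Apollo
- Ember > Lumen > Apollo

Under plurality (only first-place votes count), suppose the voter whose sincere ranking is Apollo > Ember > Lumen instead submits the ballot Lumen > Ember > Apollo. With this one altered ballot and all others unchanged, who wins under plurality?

First-place totals with the altered ballot: Lumen 3, Apollo 0, Ember 4.
The winner is unchanged: still Ember.

Ember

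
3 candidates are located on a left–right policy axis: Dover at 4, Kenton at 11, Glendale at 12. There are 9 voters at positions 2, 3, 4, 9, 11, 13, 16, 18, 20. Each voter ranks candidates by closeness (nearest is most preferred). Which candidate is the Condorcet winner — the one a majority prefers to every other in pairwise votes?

Kenton

With single-peaked preferences on a line, the Condorcet winner is the candidate closest to the median voter.
The median voter (position 11) is closest to Kenton at 11.
Check: Kenton vs Glendale — voters closer to Kenton: 5 of 9.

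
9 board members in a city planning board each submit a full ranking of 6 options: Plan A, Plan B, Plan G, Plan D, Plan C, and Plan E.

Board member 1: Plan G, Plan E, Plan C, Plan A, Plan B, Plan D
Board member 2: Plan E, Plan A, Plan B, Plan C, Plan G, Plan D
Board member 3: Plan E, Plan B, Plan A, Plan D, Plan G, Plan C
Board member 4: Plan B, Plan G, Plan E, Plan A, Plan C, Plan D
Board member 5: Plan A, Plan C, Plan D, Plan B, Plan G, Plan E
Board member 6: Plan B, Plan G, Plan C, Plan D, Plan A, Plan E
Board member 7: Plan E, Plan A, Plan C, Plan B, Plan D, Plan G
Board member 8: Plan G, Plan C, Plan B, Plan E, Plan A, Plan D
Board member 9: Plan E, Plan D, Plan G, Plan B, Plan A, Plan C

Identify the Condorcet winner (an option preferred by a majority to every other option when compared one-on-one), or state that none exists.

Head-to-head results (9 voters total):
Plan A vs Plan B: Plan B wins 5–4.
Plan A vs Plan G: Plan G wins 5–4.
Plan A vs Plan D: Plan A wins 7–2.
Plan A vs Plan C: Plan A wins 6–3.
Plan A vs Plan E: Plan E wins 7–2.
Plan B vs Plan G: Plan B wins 6–3.
Plan B vs Plan D: Plan B wins 7–2.
Plan B vs Plan C: Plan B wins 5–4.
Plan B vs Plan E: Plan E wins 5–4.
Plan G vs Plan D: Plan G wins 5–4.
Plan G vs Plan C: Plan G wins 6–3.
Plan G vs Plan E: Plan G wins 5–4.
Plan D vs Plan C: Plan C wins 7–2.
Plan D vs Plan E: Plan E wins 7–2.
Plan C vs Plan E: Plan E wins 6–3.
No candidate beats all others: Plan B beats Plan G beats Plan E beats Plan B, a majority cycle.

There is no Condorcet winner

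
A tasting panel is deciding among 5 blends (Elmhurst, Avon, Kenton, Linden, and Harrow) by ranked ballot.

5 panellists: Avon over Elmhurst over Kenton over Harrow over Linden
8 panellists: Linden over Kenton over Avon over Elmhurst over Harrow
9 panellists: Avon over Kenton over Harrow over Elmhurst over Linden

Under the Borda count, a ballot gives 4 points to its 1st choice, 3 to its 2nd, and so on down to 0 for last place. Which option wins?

Borda scores:
  Elmhurst: 5·3 + 8·1 + 9·1 = 32
  Avon: 5·4 + 8·2 + 9·4 = 72
  Kenton: 5·2 + 8·3 + 9·3 = 61
  Linden: 5·0 + 8·4 + 9·0 = 32
  Harrow: 5·1 + 8·0 + 9·2 = 23
Avon has the highest total.

Avon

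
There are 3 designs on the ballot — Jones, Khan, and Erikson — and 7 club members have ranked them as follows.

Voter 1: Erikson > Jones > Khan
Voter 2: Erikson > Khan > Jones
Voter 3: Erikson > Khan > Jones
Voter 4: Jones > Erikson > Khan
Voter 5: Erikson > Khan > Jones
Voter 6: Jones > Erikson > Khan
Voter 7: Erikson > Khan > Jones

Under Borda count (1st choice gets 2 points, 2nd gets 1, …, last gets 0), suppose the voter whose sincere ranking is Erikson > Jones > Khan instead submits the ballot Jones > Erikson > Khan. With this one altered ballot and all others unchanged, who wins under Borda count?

Erikson

Borda totals with the altered ballot: Jones 6, Khan 4, Erikson 11.
The winner is unchanged: still Erikson.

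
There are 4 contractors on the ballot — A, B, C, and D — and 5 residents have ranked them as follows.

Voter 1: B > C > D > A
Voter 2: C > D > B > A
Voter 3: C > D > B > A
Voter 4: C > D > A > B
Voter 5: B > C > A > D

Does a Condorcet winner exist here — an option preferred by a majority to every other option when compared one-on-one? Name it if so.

Head-to-head results (5 voters total):
A vs B: B wins 4–1.
A vs C: C wins 5–0.
A vs D: D wins 4–1.
B vs C: C wins 3–2.
B vs D: D wins 3–2.
C vs D: C wins 5–0.
C beats each rival — A (5–0), B (3–2), D (5–0) — so C is the Condorcet winner.

C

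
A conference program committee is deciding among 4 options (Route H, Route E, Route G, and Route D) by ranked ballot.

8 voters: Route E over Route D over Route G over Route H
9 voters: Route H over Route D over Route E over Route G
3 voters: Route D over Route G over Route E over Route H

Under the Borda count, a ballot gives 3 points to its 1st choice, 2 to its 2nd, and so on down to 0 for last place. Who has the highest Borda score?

Route D

Borda scores:
  Route H: 8·0 + 9·3 + 3·0 = 27
  Route E: 8·3 + 9·1 + 3·1 = 36
  Route G: 8·1 + 9·0 + 3·2 = 14
  Route D: 8·2 + 9·2 + 3·3 = 43
Route D has the highest total.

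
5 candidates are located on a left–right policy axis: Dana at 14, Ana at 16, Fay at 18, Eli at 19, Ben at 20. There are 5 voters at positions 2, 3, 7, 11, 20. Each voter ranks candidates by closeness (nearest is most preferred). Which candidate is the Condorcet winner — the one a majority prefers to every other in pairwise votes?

With single-peaked preferences on a line, the Condorcet winner is the candidate closest to the median voter.
The median voter (position 7) is closest to Dana at 14.
Check: Dana vs Ben — voters closer to Dana: 4 of 5.

Dana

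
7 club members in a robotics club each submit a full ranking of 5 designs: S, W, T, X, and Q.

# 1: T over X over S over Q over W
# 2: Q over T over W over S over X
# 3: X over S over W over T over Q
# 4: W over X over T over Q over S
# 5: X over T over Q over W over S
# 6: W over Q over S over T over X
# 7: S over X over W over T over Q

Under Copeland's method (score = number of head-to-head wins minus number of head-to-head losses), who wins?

X

Pairwise results:
  S vs W: W wins 4–3.
  S vs T: T wins 4–3.
  S vs X: X wins 4–3.
  S vs Q: Q wins 4–3.
  W vs T: W wins 4–3.
  W vs X: X wins 4–3.
  W vs Q: W wins 4–3.
  T vs X: X wins 4–3.
  T vs Q: T wins 5–2.
  X vs Q: X wins 5–2.
Copeland scores (wins − losses):
  S: 0 − 4 = -4
  W: 3 − 1 = 2
  T: 2 − 2 = 0
  X: 4 − 0 = 4
  Q: 1 − 3 = -2
X has the best Copeland score.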